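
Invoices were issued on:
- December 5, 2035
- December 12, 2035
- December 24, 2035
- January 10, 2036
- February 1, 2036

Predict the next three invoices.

Intervals are 7, 12, 17, 22 days — an arithmetic progression with common difference 5.
Next gap: 27 days. February 1, 2036 + 27 days = February 28, 2036.
Next gap: 32 days. February 28, 2036 + 32 days = March 31, 2036.
Next gap: 37 days. March 31, 2036 + 37 days = May 7, 2036.

February 28, 2036; March 31, 2036; May 7, 2036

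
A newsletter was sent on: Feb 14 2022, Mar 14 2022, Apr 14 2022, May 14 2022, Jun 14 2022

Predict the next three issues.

Each date is the 14th; the gaps (28, 31, 30, 31) track the month lengths.
The rule is the 14th of each month.
July 2022: Jul 14 2022.
August 2022: Aug 14 2022.
Next: September 2022 → Sep 14 2022.

Jul 14 2022, Aug 14 2022, Sep 14 2022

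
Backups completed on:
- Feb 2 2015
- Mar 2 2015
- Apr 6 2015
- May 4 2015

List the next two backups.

Jun 1 2015, Jul 6 2015

These are Mondays at 28- or 35-day spacing (28, 35, 28).
The pattern: 1st Monday of the month.
1st Monday of June 2015: Jun 1 2015.
1st Monday of July 2015: Jul 6 2015.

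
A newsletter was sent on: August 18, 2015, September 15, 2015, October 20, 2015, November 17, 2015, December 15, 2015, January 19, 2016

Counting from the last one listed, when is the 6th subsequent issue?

Gaps: 28, 35, 28, 28, 35 days — a mix of 28 and 35. Every date is a Tuesday.
Each is the 3rd Tuesday of its month.
February 2016 — 3rd Tuesday is February 16, 2016.
3rd Tuesday of March 2016: March 15, 2016.
April 2016 — 3rd Tuesday is April 19, 2016.
May 2016 — 3rd Tuesday is May 17, 2016.
3rd Tuesday of June 2016: June 21, 2016.
3rd Tuesday of July 2016: July 19, 2016.

July 19, 2016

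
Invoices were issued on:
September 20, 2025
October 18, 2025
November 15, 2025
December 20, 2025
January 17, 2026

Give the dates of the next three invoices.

Gaps: 28, 28, 35, 28 days — a mix of 28 and 35. Every date is a Saturday.
Each is the 3rd Saturday of its month.
3rd Saturday of February 2026: February 21, 2026.
3rd Saturday of March 2026: March 21, 2026.
3rd Saturday of April 2026: April 18, 2026.

February 21, 2026; March 21, 2026; April 18, 2026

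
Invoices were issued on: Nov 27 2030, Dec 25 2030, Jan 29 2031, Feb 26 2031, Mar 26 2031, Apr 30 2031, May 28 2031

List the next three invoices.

All Wednesdays; the gaps (28, 35, 28, 28, 35, 28) vary with month length.
This is the last Wednesday of each month.
Last Wednesday of June 2031: Jun 25 2031.
July 2031 ends with Wednesday Jul 30 2031.
August 2031 ends with Wednesday Aug 27 2031.

Jun 25 2031, Jul 30 2031, Aug 27 2031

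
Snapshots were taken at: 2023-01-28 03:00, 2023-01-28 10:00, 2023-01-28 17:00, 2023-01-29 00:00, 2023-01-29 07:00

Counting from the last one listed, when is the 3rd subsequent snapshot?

Gaps: 7, 7, 7, 7 hours — each event is 7 hours after the previous one.
2023-01-29 07:00 + 7 h = 2023-01-29 14:00.
2023-01-29 14:00 + 7 h = 2023-01-29 21:00.
2023-01-29 21:00 + 7 h = 2023-01-30 04:00.

2023-01-30 04:00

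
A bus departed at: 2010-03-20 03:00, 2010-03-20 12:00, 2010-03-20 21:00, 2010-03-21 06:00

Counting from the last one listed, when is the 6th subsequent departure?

2010-03-23 12:00

Spacing: 9, 9, 9 h — constant 9 h.
2010-03-21 06:00 + 9 h = 2010-03-21 15:00.
2010-03-21 15:00 + 9 h = 2010-03-22 00:00.
2010-03-22 00:00 + 9 h = 2010-03-22 09:00.
2010-03-22 09:00 + 9 h = 2010-03-22 18:00.
2010-03-22 18:00 + 9 h = 2010-03-23 03:00.
2010-03-23 03:00 + 9 h = 2010-03-23 12:00.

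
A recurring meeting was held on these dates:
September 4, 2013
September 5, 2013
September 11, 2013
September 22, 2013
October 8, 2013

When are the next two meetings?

Intervals are 1, 6, 11, 16 days — an arithmetic progression with common difference 5.
Next gap: 21 days. October 8, 2013 + 21 days = October 29, 2013.
Next gap: 26 days. October 29, 2013 + 26 days = November 24, 2013.

October 29, 2013; November 24, 2013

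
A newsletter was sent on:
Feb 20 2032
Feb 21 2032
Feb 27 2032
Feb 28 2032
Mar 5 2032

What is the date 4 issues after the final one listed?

The gap pattern 1, 6, 1, 6 repeats every 2 events.
These are the Fridays and Saturdays of each week.
Next Saturday: Mar 6 2032.
The following Friday is Mar 12 2032.
Next Saturday: Mar 13 2032.
Next Friday: Mar 19 2032.

Mar 19 2032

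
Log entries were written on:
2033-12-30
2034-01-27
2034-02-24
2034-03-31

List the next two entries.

2034-04-28, 2034-05-26

These are Fridays with 28, 28, 35-day gaps.
Each is the final Friday of its month — 2033-12-30 is past the 28th, so '4th Friday' doesn't fit.
April 2034 ends with Friday 2034-04-28.
Last Friday of May 2034: 2034-05-26.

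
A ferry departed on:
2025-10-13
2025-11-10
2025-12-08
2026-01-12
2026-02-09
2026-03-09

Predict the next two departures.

All dates are Mondays, 28, 28, 35, 28, 28 days apart.
Specifically, the 2nd Monday of each month.
2nd Monday of April 2026: 2026-04-13.
2nd Monday of May 2026: 2026-05-11.

2026-04-13, 2026-05-11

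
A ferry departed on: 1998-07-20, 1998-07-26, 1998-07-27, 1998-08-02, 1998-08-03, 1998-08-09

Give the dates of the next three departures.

1998-08-10, 1998-08-16, 1998-08-17

Gaps: 6, 1, 6, 1, 6 days — not constant, but cyclic with period 2.
The events fall on every Monday and Sunday.
The following Monday is 1998-08-10.
The following Sunday is 1998-08-16.
Next Monday: 1998-08-17.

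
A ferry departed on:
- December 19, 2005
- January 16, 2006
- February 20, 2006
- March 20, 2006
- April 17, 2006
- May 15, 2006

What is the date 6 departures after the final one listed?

November 20, 2006

These are Mondays at 28- or 35-day spacing (28, 35, 28, 28, 28).
The pattern: 3rd Monday of the month.
3rd Monday of June 2006: June 19, 2006.
3rd Monday of July 2006: July 17, 2006.
August 2006 — 3rd Monday is August 21, 2006.
3rd Monday of September 2006: September 18, 2006.
October 2006 — 3rd Monday is October 16, 2006.
3rd Monday of November 2006: November 20, 2006.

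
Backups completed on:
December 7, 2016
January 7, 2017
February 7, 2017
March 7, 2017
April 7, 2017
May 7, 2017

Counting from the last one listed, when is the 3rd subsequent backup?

August 7, 2017

Gaps: 31, 31, 28, 31, 30 days — not constant. Every event is on the 7th of the month.
Pattern: the 7th of each month.
Next: June 2017 → June 7, 2017.
Next: July 2017 → July 7, 2017.
Next: August 2017 → August 7, 2017.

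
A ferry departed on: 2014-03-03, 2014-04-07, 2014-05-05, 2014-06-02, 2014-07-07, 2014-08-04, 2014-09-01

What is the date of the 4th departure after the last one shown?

All dates are Mondays, 35, 28, 28, 35, 28, 28 days apart.
Specifically, the 1st Monday of each month.
October 2014 — 1st Monday is 2014-10-06.
November 2014 — 1st Monday is 2014-11-03.
December 2014 — 1st Monday is 2014-12-01.
1st Monday of January 2015: 2015-01-05.

2015-01-05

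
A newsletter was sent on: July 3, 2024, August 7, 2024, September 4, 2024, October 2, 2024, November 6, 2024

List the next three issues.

December 4, 2024; January 1, 2025; February 5, 2025

Gaps: 35, 28, 28, 35 days — a mix of 28 and 35. Every date is a Wednesday.
Each is the 1st Wednesday of its month.
December 2024 — 1st Wednesday is December 4, 2024.
January 2025 — 1st Wednesday is January 1, 2025.
February 2025 — 1st Wednesday is February 5, 2025.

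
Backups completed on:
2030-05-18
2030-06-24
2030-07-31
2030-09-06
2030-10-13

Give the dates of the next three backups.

2030-11-19, 2030-12-26, 2031-02-01

The spacing is 37, 37, 37, 37 days — always 37 days.
2030-10-13 + 37 days = 2030-11-19.
2030-11-19 + 37 days = 2030-12-26.
2030-12-26 + 37 days = 2031-02-01.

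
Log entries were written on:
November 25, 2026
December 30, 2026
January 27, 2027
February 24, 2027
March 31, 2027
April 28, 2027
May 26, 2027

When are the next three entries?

June 30, 2027; July 28, 2027; August 25, 2027

Every date is a Wednesday; gaps 35, 28, 28, 35, 28, 28 days.
Each is the last Wednesday of its month (at least one falls on the 29th or later, ruling out '4th Wednesday').
June 2027 ends with Wednesday June 30, 2027.
July 2027 ends with Wednesday July 28, 2027.
August 2027 ends with Wednesday August 25, 2027.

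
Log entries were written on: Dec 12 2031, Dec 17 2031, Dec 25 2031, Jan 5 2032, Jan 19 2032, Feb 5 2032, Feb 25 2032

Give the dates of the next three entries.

Mar 19 2032, Apr 14 2032, May 13 2032

The spacing grows by 3 each time: 5, 8, 11, 14, 17, 20 days.
Next gap: 23 days. Feb 25 2032 + 23 days = Mar 19 2032.
Next gap: 26 days. Mar 19 2032 + 26 days = Apr 14 2032.
Next gap: 29 days. Apr 14 2032 + 29 days = May 13 2032.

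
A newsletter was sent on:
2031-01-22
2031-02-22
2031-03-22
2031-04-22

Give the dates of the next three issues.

2031-05-22, 2031-06-22, 2031-07-22

Each date is the 22nd; the gaps (31, 28, 31) track the month lengths.
The rule is the 22nd of each month.
May 2031: 2031-05-22.
Next: June 2031 → 2031-06-22.
Next: July 2031 → 2031-07-22.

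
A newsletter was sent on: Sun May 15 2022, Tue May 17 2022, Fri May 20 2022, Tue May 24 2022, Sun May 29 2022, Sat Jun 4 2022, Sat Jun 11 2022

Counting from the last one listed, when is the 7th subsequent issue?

Intervals are 2, 3, 4, 5, 6, 7 days — an arithmetic progression with common difference 1.
Next gap: 8 days. Sat Jun 11 2022 + 8 days = Sun Jun 19 2022.
Next gap: 9 days. Sun Jun 19 2022 + 9 days = Tue Jun 28 2022.
Next gap: 10 days. Tue Jun 28 2022 + 10 days = Fri Jul 8 2022.
Next gap: 11 days. Fri Jul 8 2022 + 11 days = Tue Jul 19 2022.
Next gap: 12 days. Tue Jul 19 2022 + 12 days = Sun Jul 31 2022.
Next gap: 13 days. Sun Jul 31 2022 + 13 days = Sat Aug 13 2022.
Next gap: 14 days. Sat Aug 13 2022 + 14 days = Sat Aug 27 2022.

Sat Aug 27 2022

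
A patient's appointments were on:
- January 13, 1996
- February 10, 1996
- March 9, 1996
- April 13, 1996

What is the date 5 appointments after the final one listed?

September 14, 1996

Gaps: 28, 28, 35 days — a mix of 28 and 35. Every date is a Saturday.
Each is the 2nd Saturday of its month.
2nd Saturday of May 1996: May 11, 1996.
2nd Saturday of June 1996: June 8, 1996.
July 1996 — 2nd Saturday is July 13, 1996.
2nd Saturday of August 1996: August 10, 1996.
September 1996 — 2nd Saturday is September 14, 1996.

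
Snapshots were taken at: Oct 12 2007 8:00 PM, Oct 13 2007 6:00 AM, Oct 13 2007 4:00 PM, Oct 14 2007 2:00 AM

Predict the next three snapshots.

Gaps: 10, 10, 10 hours — each event is 10 hours after the previous one.
Oct 14 2007 2:00 AM + 10 h = Oct 14 2007 12:00 PM.
Oct 14 2007 12:00 PM + 10 h = Oct 14 2007 10:00 PM.
Oct 14 2007 10:00 PM + 10 h = Oct 15 2007 8:00 AM.

Oct 14 2007 12:00 PM, Oct 14 2007 10:00 PM, Oct 15 2007 8:00 AM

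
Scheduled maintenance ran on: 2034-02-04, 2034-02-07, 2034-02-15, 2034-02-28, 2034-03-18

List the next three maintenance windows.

2034-04-10, 2034-05-08, 2034-06-10

The spacing grows by 5 each time: 3, 8, 13, 18 days.
Next gap: 23 days. 2034-03-18 + 23 days = 2034-04-10.
Next gap: 28 days. 2034-04-10 + 28 days = 2034-05-08.
Next gap: 33 days. 2034-05-08 + 33 days = 2034-06-10.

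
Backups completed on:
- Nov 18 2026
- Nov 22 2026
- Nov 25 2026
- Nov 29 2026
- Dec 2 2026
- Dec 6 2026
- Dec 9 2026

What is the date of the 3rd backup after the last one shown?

Dec 20 2026

The gap pattern 4, 3, 4, 3, 4, 3 repeats every 2 events.
These are the Wednesdays and Sundays of each week.
The following Sunday is Dec 13 2026.
Next Wednesday: Dec 16 2026.
Next Sunday: Dec 20 2026.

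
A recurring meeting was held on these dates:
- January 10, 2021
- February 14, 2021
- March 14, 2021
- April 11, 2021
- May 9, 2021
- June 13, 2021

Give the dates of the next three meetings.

All dates are Sundays, 35, 28, 28, 28, 35 days apart.
Specifically, the 2nd Sunday of each month.
July 2021 — 2nd Sunday is July 11, 2021.
2nd Sunday of August 2021: August 8, 2021.
2nd Sunday of September 2021: September 12, 2021.

July 11, 2021; August 8, 2021; September 12, 2021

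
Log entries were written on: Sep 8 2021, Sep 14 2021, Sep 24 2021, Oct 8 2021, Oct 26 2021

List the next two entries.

Gaps: 6, 10, 14, 18 days — each gap is 4 larger than the previous one.
Next gap: 22 days. Oct 26 2021 + 22 days = Nov 17 2021.
Next gap: 26 days. Nov 17 2021 + 26 days = Dec 13 2021.

Nov 17 2021, Dec 13 2021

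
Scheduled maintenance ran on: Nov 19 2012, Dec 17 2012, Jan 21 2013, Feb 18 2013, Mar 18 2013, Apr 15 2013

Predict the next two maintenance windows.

Gaps: 28, 35, 28, 28, 28 days — a mix of 28 and 35. Every date is a Monday.
Each is the 3rd Monday of its month.
3rd Monday of May 2013: May 20 2013.
June 2013 — 3rd Monday is Jun 17 2013.

May 20 2013, Jun 17 2013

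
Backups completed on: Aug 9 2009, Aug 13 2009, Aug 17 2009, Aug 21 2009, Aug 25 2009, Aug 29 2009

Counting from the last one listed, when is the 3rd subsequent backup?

The spacing is 4, 4, 4, 4, 4 days — always 4 days.
Aug 29 2009 + 4 days = Sep 2 2009.
Sep 2 2009 + 4 days = Sep 6 2009.
Sep 6 2009 + 4 days = Sep 10 2009.

Sep 10 2009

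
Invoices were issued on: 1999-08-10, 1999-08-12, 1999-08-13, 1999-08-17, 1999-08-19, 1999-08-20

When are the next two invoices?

The gap pattern 2, 1, 4, 2, 1 repeats every 3 events.
These are the Tuesdays, Thursdays and Fridays of each week.
The following Tuesday is 1999-08-24.
The following Thursday is 1999-08-26.

1999-08-24, 1999-08-26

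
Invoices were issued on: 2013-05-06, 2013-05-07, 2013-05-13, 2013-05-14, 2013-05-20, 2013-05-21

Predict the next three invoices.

2013-05-27, 2013-05-28, 2013-06-03

Gaps: 1, 6, 1, 6, 1 days — not constant, but cyclic with period 2.
The events fall on every Monday and Tuesday.
Next Monday: 2013-05-27.
Next Tuesday: 2013-05-28.
The following Monday is 2013-06-03.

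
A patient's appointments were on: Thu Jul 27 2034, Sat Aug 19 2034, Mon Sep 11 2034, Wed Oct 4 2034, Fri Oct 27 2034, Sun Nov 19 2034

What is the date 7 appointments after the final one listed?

Gaps between consecutive events: 23, 23, 23, 23, 23 days — a constant 23-day interval.
Sun Nov 19 2034 + 23 days = Tue Dec 12 2034.
Tue Dec 12 2034 + 23 days = Thu Jan 4 2035.
Thu Jan 4 2035 + 23 days = Sat Jan 27 2035.
Sat Jan 27 2035 + 23 days = Mon Feb 19 2035.
Mon Feb 19 2035 + 23 days = Wed Mar 14 2035.
Wed Mar 14 2035 + 23 days = Fri Apr 6 2035.
Fri Apr 6 2035 + 23 days = Sun Apr 29 2035.

Sun Apr 29 2035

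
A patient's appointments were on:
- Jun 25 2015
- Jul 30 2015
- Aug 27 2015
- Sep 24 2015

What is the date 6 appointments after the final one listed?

These are Thursdays with 35, 28, 28-day gaps.
Each is the final Thursday of its month — Jul 30 2015 is past the 28th, so '4th Thursday' doesn't fit.
Last Thursday of October 2015: Oct 29 2015.
Last Thursday of November 2015: Nov 26 2015.
December 2015 ends with Thursday Dec 31 2015.
Last Thursday of January 2016: Jan 28 2016.
February 2016 ends with Thursday Feb 25 2016.
March 2016 ends with Thursday Mar 31 2016.

Mar 31 2016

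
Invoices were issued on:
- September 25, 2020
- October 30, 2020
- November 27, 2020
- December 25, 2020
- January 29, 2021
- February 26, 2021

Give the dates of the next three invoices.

All Fridays; the gaps (35, 28, 28, 35, 28) vary with month length.
This is the last Friday of each month.
March 2021 ends with Friday March 26, 2021.
Last Friday of April 2021: April 30, 2021.
May 2021 ends with Friday May 28, 2021.

March 26, 2021; April 30, 2021; May 28, 2021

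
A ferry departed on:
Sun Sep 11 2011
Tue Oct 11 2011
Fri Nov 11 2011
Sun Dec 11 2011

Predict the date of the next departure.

Each date is the 11th; the gaps (30, 31, 30) track the month lengths.
The rule is the 11th of each month.
January 2012: Wed Jan 11 2012.

Wed Jan 11 2012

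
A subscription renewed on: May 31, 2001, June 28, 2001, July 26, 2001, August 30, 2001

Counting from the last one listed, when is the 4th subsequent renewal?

All Thursdays; the gaps (28, 28, 35) vary with month length.
This is the last Thursday of each month.
September 2001 ends with Thursday September 27, 2001.
October 2001 ends with Thursday October 25, 2001.
Last Thursday of November 2001: November 29, 2001.
Last Thursday of December 2001: December 27, 2001.

December 27, 2001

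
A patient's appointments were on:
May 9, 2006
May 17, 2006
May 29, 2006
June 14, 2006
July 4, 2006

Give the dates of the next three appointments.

Gaps: 8, 12, 16, 20 days — each gap is 4 larger than the previous one.
Next gap: 24 days. July 4, 2006 + 24 days = July 28, 2006.
Next gap: 28 days. July 28, 2006 + 28 days = August 25, 2006.
Next gap: 32 days. August 25, 2006 + 32 days = September 26, 2006.

July 28, 2006; August 25, 2006; September 26, 2006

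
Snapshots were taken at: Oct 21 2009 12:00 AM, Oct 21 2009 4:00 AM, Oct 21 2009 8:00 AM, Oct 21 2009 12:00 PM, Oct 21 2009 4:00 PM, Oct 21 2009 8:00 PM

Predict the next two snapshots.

Gaps: 4, 4, 4, 4, 4 hours — each event is 4 hours after the previous one.
Oct 21 2009 8:00 PM + 4 h = Oct 22 2009 12:00 AM.
Oct 22 2009 12:00 AM + 4 h = Oct 22 2009 4:00 AM.

Oct 22 2009 12:00 AM, Oct 22 2009 4:00 AM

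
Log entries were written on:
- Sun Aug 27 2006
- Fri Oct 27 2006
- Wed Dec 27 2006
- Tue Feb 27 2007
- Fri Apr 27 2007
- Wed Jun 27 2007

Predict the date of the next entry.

Gaps: 61, 61, 62, 59, 61 days — not constant. Every event is on the 27th of the month.
Pattern: the 27th of every 2 months.
August 2007: Mon Aug 27 2007.

Mon Aug 27 2007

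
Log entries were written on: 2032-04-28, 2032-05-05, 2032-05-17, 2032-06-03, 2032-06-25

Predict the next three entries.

2032-07-22, 2032-08-23, 2032-09-29

The spacing grows by 5 each time: 7, 12, 17, 22 days.
Next gap: 27 days. 2032-06-25 + 27 days = 2032-07-22.
Next gap: 32 days. 2032-07-22 + 32 days = 2032-08-23.
Next gap: 37 days. 2032-08-23 + 37 days = 2032-09-29.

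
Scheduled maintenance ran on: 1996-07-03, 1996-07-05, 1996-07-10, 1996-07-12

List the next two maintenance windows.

1996-07-17, 1996-07-19

Gaps: 2, 5, 2 days — not constant, but cyclic with period 2.
The events fall on every Wednesday and Friday.
Next Wednesday: 1996-07-17.
The following Friday is 1996-07-19.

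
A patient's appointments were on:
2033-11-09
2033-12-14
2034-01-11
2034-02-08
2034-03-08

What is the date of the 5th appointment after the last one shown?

2034-08-09

Gaps: 35, 28, 28, 28 days — a mix of 28 and 35. Every date is a Wednesday.
Each is the 2nd Wednesday of its month.
April 2034 — 2nd Wednesday is 2034-04-12.
2nd Wednesday of May 2034: 2034-05-10.
2nd Wednesday of June 2034: 2034-06-14.
July 2034 — 2nd Wednesday is 2034-07-12.
August 2034 — 2nd Wednesday is 2034-08-09.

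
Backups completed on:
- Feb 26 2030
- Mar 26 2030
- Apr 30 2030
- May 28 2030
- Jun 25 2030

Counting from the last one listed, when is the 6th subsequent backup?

All Tuesdays; the gaps (28, 35, 28, 28) vary with month length.
This is the last Tuesday of each month.
July 2030 ends with Tuesday Jul 30 2030.
Last Tuesday of August 2030: Aug 27 2030.
Last Tuesday of September 2030: Sep 24 2030.
Last Tuesday of October 2030: Oct 29 2030.
Last Tuesday of November 2030: Nov 26 2030.
December 2030 ends with Tuesday Dec 31 2030.

Dec 31 2030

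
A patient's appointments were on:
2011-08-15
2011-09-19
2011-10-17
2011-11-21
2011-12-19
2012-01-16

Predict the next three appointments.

These are Mondays at 28- or 35-day spacing (35, 28, 35, 28, 28).
The pattern: 3rd Monday of the month.
February 2012 — 3rd Monday is 2012-02-20.
March 2012 — 3rd Monday is 2012-03-19.
3rd Monday of April 2012: 2012-04-16.

2012-02-20, 2012-03-19, 2012-04-16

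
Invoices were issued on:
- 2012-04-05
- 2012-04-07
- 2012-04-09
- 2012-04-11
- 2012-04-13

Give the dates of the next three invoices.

Every event comes 2 days after the last (2, 2, 2, 2).
2012-04-13 + 2 days = 2012-04-15.
2012-04-15 + 2 days = 2012-04-17.
2012-04-17 + 2 days = 2012-04-19.

2012-04-15, 2012-04-17, 2012-04-19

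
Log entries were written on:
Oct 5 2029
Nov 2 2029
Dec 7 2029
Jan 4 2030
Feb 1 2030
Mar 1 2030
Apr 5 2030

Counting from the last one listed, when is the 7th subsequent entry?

Gaps: 28, 35, 28, 28, 28, 35 days — a mix of 28 and 35. Every date is a Friday.
Each is the 1st Friday of its month.
1st Friday of May 2030: May 3 2030.
1st Friday of June 2030: Jun 7 2030.
1st Friday of July 2030: Jul 5 2030.
1st Friday of August 2030: Aug 2 2030.
1st Friday of September 2030: Sep 6 2030.
October 2030 — 1st Friday is Oct 4 2030.
1st Friday of November 2030: Nov 1 2030.

Nov 1 2030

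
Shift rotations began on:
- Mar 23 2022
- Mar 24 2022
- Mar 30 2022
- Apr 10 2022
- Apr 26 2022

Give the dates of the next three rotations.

May 17 2022, Jun 12 2022, Jul 13 2022

The spacing grows by 5 each time: 1, 6, 11, 16 days.
Next gap: 21 days. Apr 26 2022 + 21 days = May 17 2022.
Next gap: 26 days. May 17 2022 + 26 days = Jun 12 2022.
Next gap: 31 days. Jun 12 2022 + 31 days = Jul 13 2022.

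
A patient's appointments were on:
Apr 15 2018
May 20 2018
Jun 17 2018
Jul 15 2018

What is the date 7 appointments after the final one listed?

Gaps: 35, 28, 28 days — a mix of 28 and 35. Every date is a Sunday.
Each is the 3rd Sunday of its month.
August 2018 — 3rd Sunday is Aug 19 2018.
3rd Sunday of September 2018: Sep 16 2018.
October 2018 — 3rd Sunday is Oct 21 2018.
3rd Sunday of November 2018: Nov 18 2018.
December 2018 — 3rd Sunday is Dec 16 2018.
January 2019 — 3rd Sunday is Jan 20 2019.
February 2019 — 3rd Sunday is Feb 17 2019.

Feb 17 2019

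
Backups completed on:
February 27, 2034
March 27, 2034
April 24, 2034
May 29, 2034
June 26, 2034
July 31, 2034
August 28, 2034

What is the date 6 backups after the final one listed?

February 26, 2035

All Mondays; the gaps (28, 28, 35, 28, 35, 28) vary with month length.
This is the last Monday of each month.
Last Monday of September 2034: September 25, 2034.
Last Monday of October 2034: October 30, 2034.
Last Monday of November 2034: November 27, 2034.
December 2034 ends with Monday December 25, 2034.
Last Monday of January 2035: January 29, 2035.
February 2035 ends with Monday February 26, 2035.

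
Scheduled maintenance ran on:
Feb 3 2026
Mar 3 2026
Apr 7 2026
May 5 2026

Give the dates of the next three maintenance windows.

Jun 2 2026, Jul 7 2026, Aug 4 2026

All dates are Tuesdays, 28, 35, 28 days apart.
Specifically, the 1st Tuesday of each month.
June 2026 — 1st Tuesday is Jun 2 2026.
July 2026 — 1st Tuesday is Jul 7 2026.
1st Tuesday of August 2026: Aug 4 2026.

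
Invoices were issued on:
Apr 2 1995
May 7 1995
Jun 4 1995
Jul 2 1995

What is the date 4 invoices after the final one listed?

All dates are Sundays, 35, 28, 28 days apart.
Specifically, the 1st Sunday of each month.
1st Sunday of August 1995: Aug 6 1995.
1st Sunday of September 1995: Sep 3 1995.
1st Sunday of October 1995: Oct 1 1995.
1st Sunday of November 1995: Nov 5 1995.

Nov 5 1995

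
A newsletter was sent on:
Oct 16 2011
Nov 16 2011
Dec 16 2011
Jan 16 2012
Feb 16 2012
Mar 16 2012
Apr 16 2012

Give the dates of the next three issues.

May 16 2012, Jun 16 2012, Jul 16 2012

Each date is the 16th; the gaps (31, 30, 31, 31, 29, 31) track the month lengths.
The rule is the 16th of each month.
May 2012: May 16 2012.
Next: June 2012 → Jun 16 2012.
July 2012: Jul 16 2012.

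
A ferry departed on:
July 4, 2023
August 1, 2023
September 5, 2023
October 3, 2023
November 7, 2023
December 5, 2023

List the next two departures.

Gaps: 28, 35, 28, 35, 28 days — a mix of 28 and 35. Every date is a Tuesday.
Each is the 1st Tuesday of its month.
1st Tuesday of January 2024: January 2, 2024.
1st Tuesday of February 2024: February 6, 2024.

January 2, 2024; February 6, 2024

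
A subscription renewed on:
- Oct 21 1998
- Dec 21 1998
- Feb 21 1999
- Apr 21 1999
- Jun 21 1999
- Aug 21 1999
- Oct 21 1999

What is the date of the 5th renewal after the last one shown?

Each date is the 21st; the gaps (61, 62, 59, 61, 61, 61) track the month lengths.
The rule is the 21st of every 2 months.
December 1999: Dec 21 1999.
February 2000: Feb 21 2000.
Next: April 2000 → Apr 21 2000.
June 2000: Jun 21 2000.
August 2000: Aug 21 2000.

Aug 21 2000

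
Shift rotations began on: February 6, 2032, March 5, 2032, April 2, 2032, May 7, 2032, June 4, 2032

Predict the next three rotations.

July 2, 2032; August 6, 2032; September 3, 2032

Gaps: 28, 28, 35, 28 days — a mix of 28 and 35. Every date is a Friday.
Each is the 1st Friday of its month.
1st Friday of July 2032: July 2, 2032.
August 2032 — 1st Friday is August 6, 2032.
September 2032 — 1st Friday is September 3, 2032.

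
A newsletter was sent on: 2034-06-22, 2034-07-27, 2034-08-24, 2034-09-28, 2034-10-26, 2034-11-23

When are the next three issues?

2034-12-28, 2035-01-25, 2035-02-22

These are Thursdays at 28- or 35-day spacing (35, 28, 35, 28, 28).
The pattern: 4th Thursday of the month.
December 2034 — 4th Thursday is 2034-12-28.
January 2035 — 4th Thursday is 2035-01-25.
4th Thursday of February 2035: 2035-02-22.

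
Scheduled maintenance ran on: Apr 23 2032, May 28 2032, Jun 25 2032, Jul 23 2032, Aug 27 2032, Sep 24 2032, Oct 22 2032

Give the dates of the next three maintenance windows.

Gaps: 35, 28, 28, 35, 28, 28 days — a mix of 28 and 35. Every date is a Friday.
Each is the 4th Friday of its month.
4th Friday of November 2032: Nov 26 2032.
4th Friday of December 2032: Dec 24 2032.
January 2033 — 4th Friday is Jan 28 2033.

Nov 26 2032, Dec 24 2032, Jan 28 2033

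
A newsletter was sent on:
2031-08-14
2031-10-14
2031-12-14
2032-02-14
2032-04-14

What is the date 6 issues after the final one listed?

Gaps: 61, 61, 62, 60 days — not constant. Every event is on the 14th of the month.
Pattern: the 14th of every 2 months.
Next: June 2032 → 2032-06-14.
August 2032: 2032-08-14.
Next: October 2032 → 2032-10-14.
Next: December 2032 → 2032-12-14.
February 2033: 2033-02-14.
Next: April 2033 → 2033-04-14.

2033-04-14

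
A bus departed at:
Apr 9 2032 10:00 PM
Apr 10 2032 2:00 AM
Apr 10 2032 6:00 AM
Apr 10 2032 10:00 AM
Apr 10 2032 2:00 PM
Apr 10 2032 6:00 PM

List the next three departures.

Apr 10 2032 10:00 PM, Apr 11 2032 2:00 AM, Apr 11 2032 6:00 AM

Gaps: 4, 4, 4, 4, 4 hours — each event is 4 hours after the previous one.
Apr 10 2032 6:00 PM + 4 h = Apr 10 2032 10:00 PM.
Apr 10 2032 10:00 PM + 4 h = Apr 11 2032 2:00 AM.
Apr 11 2032 2:00 AM + 4 h = Apr 11 2032 6:00 AM.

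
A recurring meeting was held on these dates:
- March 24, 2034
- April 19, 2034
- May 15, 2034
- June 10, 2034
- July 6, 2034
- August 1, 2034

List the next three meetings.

Gaps between consecutive events: 26, 26, 26, 26, 26 days — a constant 26-day interval.
August 1, 2034 + 26 days = August 27, 2034.
August 27, 2034 + 26 days = September 22, 2034.
September 22, 2034 + 26 days = October 18, 2034.

August 27, 2034; September 22, 2034; October 18, 2034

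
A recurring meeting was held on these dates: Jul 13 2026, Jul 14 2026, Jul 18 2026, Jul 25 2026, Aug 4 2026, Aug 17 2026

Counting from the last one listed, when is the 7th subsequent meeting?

Gaps: 1, 4, 7, 10, 13 days — each gap is 3 larger than the previous one.
Next gap: 16 days. Aug 17 2026 + 16 days = Sep 2 2026.
Next gap: 19 days. Sep 2 2026 + 19 days = Sep 21 2026.
Next gap: 22 days. Sep 21 2026 + 22 days = Oct 13 2026.
Next gap: 25 days. Oct 13 2026 + 25 days = Nov 7 2026.
Next gap: 28 days. Nov 7 2026 + 28 days = Dec 5 2026.
Next gap: 31 days. Dec 5 2026 + 31 days = Jan 5 2027.
Next gap: 34 days. Jan 5 2027 + 34 days = Feb 8 2027.

Feb 8 2027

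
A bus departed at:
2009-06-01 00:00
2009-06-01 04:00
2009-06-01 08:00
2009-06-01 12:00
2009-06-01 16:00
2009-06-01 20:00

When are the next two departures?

Spacing: 4, 4, 4, 4, 4 h — constant 4 h.
2009-06-01 20:00 + 4 h = 2009-06-02 00:00.
2009-06-02 00:00 + 4 h = 2009-06-02 04:00.

2009-06-02 00:00, 2009-06-02 04:00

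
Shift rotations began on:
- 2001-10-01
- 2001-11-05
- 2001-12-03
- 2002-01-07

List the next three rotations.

2002-02-04, 2002-03-04, 2002-04-01

Gaps: 35, 28, 35 days — a mix of 28 and 35. Every date is a Monday.
Each is the 1st Monday of its month.
1st Monday of February 2002: 2002-02-04.
1st Monday of March 2002: 2002-03-04.
1st Monday of April 2002: 2002-04-01.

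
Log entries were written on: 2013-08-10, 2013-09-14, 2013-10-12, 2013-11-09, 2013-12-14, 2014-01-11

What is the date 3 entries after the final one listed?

2014-04-12

These are Saturdays at 28- or 35-day spacing (35, 28, 28, 35, 28).
The pattern: 2nd Saturday of the month.
2nd Saturday of February 2014: 2014-02-08.
March 2014 — 2nd Saturday is 2014-03-08.
April 2014 — 2nd Saturday is 2014-04-12.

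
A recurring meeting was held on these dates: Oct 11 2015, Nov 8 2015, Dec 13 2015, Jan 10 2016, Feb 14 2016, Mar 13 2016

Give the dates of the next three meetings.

Apr 10 2016, May 8 2016, Jun 12 2016

Gaps: 28, 35, 28, 35, 28 days — a mix of 28 and 35. Every date is a Sunday.
Each is the 2nd Sunday of its month.
2nd Sunday of April 2016: Apr 10 2016.
May 2016 — 2nd Sunday is May 8 2016.
2nd Sunday of June 2016: Jun 12 2016.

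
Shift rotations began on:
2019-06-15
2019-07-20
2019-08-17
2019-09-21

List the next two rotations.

2019-10-19, 2019-11-16

Gaps: 35, 28, 35 days — a mix of 28 and 35. Every date is a Saturday.
Each is the 3rd Saturday of its month.
3rd Saturday of October 2019: 2019-10-19.
3rd Saturday of November 2019: 2019-11-16.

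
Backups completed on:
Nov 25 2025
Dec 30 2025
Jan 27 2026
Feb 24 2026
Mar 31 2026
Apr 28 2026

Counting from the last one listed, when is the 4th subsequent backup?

Aug 25 2026

All Tuesdays; the gaps (35, 28, 28, 35, 28) vary with month length.
This is the last Tuesday of each month.
Last Tuesday of May 2026: May 26 2026.
Last Tuesday of June 2026: Jun 30 2026.
Last Tuesday of July 2026: Jul 28 2026.
Last Tuesday of August 2026: Aug 25 2026.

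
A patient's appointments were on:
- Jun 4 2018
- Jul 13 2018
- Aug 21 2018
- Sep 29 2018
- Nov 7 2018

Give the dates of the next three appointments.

Every event comes 39 days after the last (39, 39, 39, 39).
Nov 7 2018 + 39 days = Dec 16 2018.
Dec 16 2018 + 39 days = Jan 24 2019.
Jan 24 2019 + 39 days = Mar 4 2019.

Dec 16 2018, Jan 24 2019, Mar 4 2019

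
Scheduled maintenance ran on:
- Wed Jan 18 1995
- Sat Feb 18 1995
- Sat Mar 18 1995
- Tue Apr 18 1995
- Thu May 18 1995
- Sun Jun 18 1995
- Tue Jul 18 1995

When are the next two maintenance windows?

Fri Aug 18 1995, Mon Sep 18 1995

Each date is the 18th; the gaps (31, 28, 31, 30, 31, 30) track the month lengths.
The rule is the 18th of each month.
Next: August 1995 → Fri Aug 18 1995.
September 1995: Mon Sep 18 1995.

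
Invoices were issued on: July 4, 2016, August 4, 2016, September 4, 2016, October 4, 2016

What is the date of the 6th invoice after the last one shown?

Each date is the 4th; the gaps (31, 31, 30) track the month lengths.
The rule is the 4th of each month.
November 2016: November 4, 2016.
December 2016: December 4, 2016.
Next: January 2017 → January 4, 2017.
Next: February 2017 → February 4, 2017.
Next: March 2017 → March 4, 2017.
April 2017: April 4, 2017.

April 4, 2017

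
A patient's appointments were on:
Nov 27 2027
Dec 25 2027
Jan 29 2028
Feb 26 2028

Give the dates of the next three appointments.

Mar 25 2028, Apr 29 2028, May 27 2028

All Saturdays; the gaps (28, 35, 28) vary with month length.
This is the last Saturday of each month.
Last Saturday of March 2028: Mar 25 2028.
April 2028 ends with Saturday Apr 29 2028.
Last Saturday of May 2028: May 27 2028.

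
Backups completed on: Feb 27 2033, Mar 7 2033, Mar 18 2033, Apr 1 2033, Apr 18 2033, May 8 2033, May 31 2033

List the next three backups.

Jun 26 2033, Jul 25 2033, Aug 26 2033

The spacing grows by 3 each time: 8, 11, 14, 17, 20, 23 days.
Next gap: 26 days. May 31 2033 + 26 days = Jun 26 2033.
Next gap: 29 days. Jun 26 2033 + 29 days = Jul 25 2033.
Next gap: 32 days. Jul 25 2033 + 32 days = Aug 26 2033.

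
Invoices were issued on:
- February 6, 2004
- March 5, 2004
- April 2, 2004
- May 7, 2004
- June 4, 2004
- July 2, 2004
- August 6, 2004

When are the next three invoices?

September 3, 2004; October 1, 2004; November 5, 2004

All dates are Fridays, 28, 28, 35, 28, 28, 35 days apart.
Specifically, the 1st Friday of each month.
1st Friday of September 2004: September 3, 2004.
October 2004 — 1st Friday is October 1, 2004.
November 2004 — 1st Friday is November 5, 2004.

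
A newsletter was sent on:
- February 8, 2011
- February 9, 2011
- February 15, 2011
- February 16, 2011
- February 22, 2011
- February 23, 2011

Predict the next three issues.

March 1, 2011; March 2, 2011; March 8, 2011

Every event lands on a Tuesday or Wednesday (gaps cycle 1, 6, 1, 6, 1).
So the schedule is: every Tuesday and Wednesday.
Next Tuesday: March 1, 2011.
The following Wednesday is March 2, 2011.
The following Tuesday is March 8, 2011.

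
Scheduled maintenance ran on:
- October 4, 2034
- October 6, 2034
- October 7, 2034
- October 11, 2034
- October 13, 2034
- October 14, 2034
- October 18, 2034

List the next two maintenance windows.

October 20, 2034; October 21, 2034

The gap pattern 2, 1, 4, 2, 1, 4 repeats every 3 events.
These are the Wednesdays, Fridays and Saturdays of each week.
Next Friday: October 20, 2034.
The following Saturday is October 21, 2034.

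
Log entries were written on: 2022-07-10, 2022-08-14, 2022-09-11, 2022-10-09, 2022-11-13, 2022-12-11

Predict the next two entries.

These are Sundays at 28- or 35-day spacing (35, 28, 28, 35, 28).
The pattern: 2nd Sunday of the month.
January 2023 — 2nd Sunday is 2023-01-08.
2nd Sunday of February 2023: 2023-02-12.

2023-01-08, 2023-02-12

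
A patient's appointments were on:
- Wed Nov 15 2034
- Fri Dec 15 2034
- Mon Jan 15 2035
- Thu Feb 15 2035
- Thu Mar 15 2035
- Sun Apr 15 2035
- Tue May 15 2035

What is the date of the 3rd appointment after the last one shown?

Gaps: 30, 31, 31, 28, 31, 30 days — not constant. Every event is on the 15th of the month.
Pattern: the 15th of each month.
June 2035: Fri Jun 15 2035.
July 2035: Sun Jul 15 2035.
August 2035: Wed Aug 15 2035.

Wed Aug 15 2035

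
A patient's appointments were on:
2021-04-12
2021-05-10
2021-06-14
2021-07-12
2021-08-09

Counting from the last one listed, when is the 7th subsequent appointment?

Gaps: 28, 35, 28, 28 days — a mix of 28 and 35. Every date is a Monday.
Each is the 2nd Monday of its month.
September 2021 — 2nd Monday is 2021-09-13.
October 2021 — 2nd Monday is 2021-10-11.
November 2021 — 2nd Monday is 2021-11-08.
December 2021 — 2nd Monday is 2021-12-13.
January 2022 — 2nd Monday is 2022-01-10.
February 2022 — 2nd Monday is 2022-02-14.
2nd Monday of March 2022: 2022-03-14.

2022-03-14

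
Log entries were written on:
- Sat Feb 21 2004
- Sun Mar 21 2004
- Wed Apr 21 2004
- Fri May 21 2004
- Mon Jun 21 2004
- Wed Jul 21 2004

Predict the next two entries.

Sat Aug 21 2004, Tue Sep 21 2004

Gaps: 29, 31, 30, 31, 30 days — not constant. Every event is on the 21st of the month.
Pattern: the 21st of each month.
August 2004: Sat Aug 21 2004.
Next: September 2004 → Tue Sep 21 2004.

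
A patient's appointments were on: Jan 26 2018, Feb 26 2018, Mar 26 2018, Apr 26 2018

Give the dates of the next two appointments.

The day-of-month is always 26 (31, 28, 31 days between events).
So this recurs on the 26th of each month.
May 2018: May 26 2018.
Next: June 2018 → Jun 26 2018.

May 26 2018, Jun 26 2018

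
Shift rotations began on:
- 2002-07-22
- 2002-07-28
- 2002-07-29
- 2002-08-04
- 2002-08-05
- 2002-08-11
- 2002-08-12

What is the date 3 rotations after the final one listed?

2002-08-25

Gaps: 6, 1, 6, 1, 6, 1 days — not constant, but cyclic with period 2.
The events fall on every Monday and Sunday.
Next Sunday: 2002-08-18.
The following Monday is 2002-08-19.
Next Sunday: 2002-08-25.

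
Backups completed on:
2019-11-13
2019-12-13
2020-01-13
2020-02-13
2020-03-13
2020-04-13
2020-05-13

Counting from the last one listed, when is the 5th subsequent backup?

2020-10-13

Gaps: 30, 31, 31, 29, 31, 30 days — not constant. Every event is on the 13th of the month.
Pattern: the 13th of each month.
Next: June 2020 → 2020-06-13.
Next: July 2020 → 2020-07-13.
August 2020: 2020-08-13.
Next: September 2020 → 2020-09-13.
October 2020: 2020-10-13.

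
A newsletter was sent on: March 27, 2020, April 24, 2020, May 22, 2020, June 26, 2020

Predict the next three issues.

All dates are Fridays, 28, 28, 35 days apart.
Specifically, the 4th Friday of each month.
July 2020 — 4th Friday is July 24, 2020.
August 2020 — 4th Friday is August 28, 2020.
4th Friday of September 2020: September 25, 2020.

July 24, 2020; August 28, 2020; September 25, 2020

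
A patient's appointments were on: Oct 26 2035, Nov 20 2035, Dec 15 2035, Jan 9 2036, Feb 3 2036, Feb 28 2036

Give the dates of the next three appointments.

The spacing is 25, 25, 25, 25, 25 days — always 25 days.
Feb 28 2036 + 25 days = Mar 24 2036.
Mar 24 2036 + 25 days = Apr 18 2036.
Apr 18 2036 + 25 days = May 13 2036.

Mar 24 2036, Apr 18 2036, May 13 2036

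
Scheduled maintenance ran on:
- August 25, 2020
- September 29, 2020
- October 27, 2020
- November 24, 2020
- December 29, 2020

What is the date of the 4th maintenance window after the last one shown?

All Tuesdays; the gaps (35, 28, 28, 35) vary with month length.
This is the last Tuesday of each month.
Last Tuesday of January 2021: January 26, 2021.
Last Tuesday of February 2021: February 23, 2021.
Last Tuesday of March 2021: March 30, 2021.
April 2021 ends with Tuesday April 27, 2021.

April 27, 2021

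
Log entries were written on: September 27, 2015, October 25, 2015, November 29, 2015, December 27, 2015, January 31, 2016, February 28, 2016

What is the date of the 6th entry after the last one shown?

All Sundays; the gaps (28, 35, 28, 35, 28) vary with month length.
This is the last Sunday of each month.
March 2016 ends with Sunday March 27, 2016.
Last Sunday of April 2016: April 24, 2016.
May 2016 ends with Sunday May 29, 2016.
Last Sunday of June 2016: June 26, 2016.
Last Sunday of July 2016: July 31, 2016.
Last Sunday of August 2016: August 28, 2016.

August 28, 2016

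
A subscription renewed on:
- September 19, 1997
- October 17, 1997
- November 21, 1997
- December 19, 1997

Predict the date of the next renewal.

These are Fridays at 28- or 35-day spacing (28, 35, 28).
The pattern: 3rd Friday of the month.
3rd Friday of January 1998: January 16, 1998.

January 16, 1998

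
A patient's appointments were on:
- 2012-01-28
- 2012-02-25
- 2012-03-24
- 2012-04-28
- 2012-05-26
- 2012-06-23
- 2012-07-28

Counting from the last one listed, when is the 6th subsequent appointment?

2013-01-26

Gaps: 28, 28, 35, 28, 28, 35 days — a mix of 28 and 35. Every date is a Saturday.
Each is the 4th Saturday of its month.
4th Saturday of August 2012: 2012-08-25.
4th Saturday of September 2012: 2012-09-22.
October 2012 — 4th Saturday is 2012-10-27.
November 2012 — 4th Saturday is 2012-11-24.
4th Saturday of December 2012: 2012-12-22.
January 2013 — 4th Saturday is 2013-01-26.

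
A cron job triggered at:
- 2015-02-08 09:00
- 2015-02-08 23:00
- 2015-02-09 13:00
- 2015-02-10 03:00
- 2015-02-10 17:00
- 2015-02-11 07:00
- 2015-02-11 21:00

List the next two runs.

Spacing: 14, 14, 14, 14, 14, 14 h — constant 14 h.
2015-02-11 21:00 + 14 h = 2015-02-12 11:00.
2015-02-12 11:00 + 14 h = 2015-02-13 01:00.

2015-02-12 11:00, 2015-02-13 01:00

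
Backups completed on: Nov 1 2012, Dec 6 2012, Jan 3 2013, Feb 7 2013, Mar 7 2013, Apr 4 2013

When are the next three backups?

May 2 2013, Jun 6 2013, Jul 4 2013

All dates are Thursdays, 35, 28, 35, 28, 28 days apart.
Specifically, the 1st Thursday of each month.
May 2013 — 1st Thursday is May 2 2013.
June 2013 — 1st Thursday is Jun 6 2013.
July 2013 — 1st Thursday is Jul 4 2013.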